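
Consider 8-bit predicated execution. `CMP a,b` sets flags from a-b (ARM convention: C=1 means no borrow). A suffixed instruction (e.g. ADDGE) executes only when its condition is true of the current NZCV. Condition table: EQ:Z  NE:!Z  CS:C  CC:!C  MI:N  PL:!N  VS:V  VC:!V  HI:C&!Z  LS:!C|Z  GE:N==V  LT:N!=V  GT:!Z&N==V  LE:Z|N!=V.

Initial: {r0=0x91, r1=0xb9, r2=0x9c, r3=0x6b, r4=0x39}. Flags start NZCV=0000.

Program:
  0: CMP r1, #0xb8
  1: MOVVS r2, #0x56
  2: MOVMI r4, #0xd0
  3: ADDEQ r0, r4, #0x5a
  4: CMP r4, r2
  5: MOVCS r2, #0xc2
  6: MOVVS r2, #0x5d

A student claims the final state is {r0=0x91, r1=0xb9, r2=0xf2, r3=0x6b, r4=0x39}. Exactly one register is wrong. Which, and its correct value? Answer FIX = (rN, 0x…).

FIX = (r2, 0x5d)

[0] flags=0010 → (cmp)
[1] flags=0010 VS?F → skip
[2] flags=0010 MI?F → skip
[3] flags=0010 EQ?F → skip
[4] flags=1001 → (cmp)
[5] flags=1001 CS?F → skip
[6] flags=1001 VS?T → r2=0x5d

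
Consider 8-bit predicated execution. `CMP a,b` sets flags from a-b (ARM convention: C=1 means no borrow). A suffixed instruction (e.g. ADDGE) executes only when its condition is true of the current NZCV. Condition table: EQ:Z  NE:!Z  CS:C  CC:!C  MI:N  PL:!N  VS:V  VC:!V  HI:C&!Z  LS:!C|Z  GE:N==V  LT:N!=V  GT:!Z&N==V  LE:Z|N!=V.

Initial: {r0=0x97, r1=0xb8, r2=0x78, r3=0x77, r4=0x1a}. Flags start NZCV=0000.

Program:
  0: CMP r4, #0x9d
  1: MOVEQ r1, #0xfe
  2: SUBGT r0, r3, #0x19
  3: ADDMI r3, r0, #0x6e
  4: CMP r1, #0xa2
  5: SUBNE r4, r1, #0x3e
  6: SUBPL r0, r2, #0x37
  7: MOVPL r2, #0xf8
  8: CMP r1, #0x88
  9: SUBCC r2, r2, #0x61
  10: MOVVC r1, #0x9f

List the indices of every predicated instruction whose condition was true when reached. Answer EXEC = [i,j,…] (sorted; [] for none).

EXEC = [2,5,6,7,10]

[0] flags=0000 → (cmp)
[1] flags=0000 EQ?F → skip
[2] flags=0000 GT?T → r0=0x5e
[3] flags=0000 MI?F → skip
[4] flags=0010 → (cmp)
[5] flags=0010 NE?T → r4=0x7a
[6] flags=0010 PL?T → r0=0x41
[7] flags=0010 PL?T → r2=0xf8
[8] flags=0010 → (cmp)
[9] flags=0010 CC?F → skip
[10] flags=0010 VC?T → r1=0x9f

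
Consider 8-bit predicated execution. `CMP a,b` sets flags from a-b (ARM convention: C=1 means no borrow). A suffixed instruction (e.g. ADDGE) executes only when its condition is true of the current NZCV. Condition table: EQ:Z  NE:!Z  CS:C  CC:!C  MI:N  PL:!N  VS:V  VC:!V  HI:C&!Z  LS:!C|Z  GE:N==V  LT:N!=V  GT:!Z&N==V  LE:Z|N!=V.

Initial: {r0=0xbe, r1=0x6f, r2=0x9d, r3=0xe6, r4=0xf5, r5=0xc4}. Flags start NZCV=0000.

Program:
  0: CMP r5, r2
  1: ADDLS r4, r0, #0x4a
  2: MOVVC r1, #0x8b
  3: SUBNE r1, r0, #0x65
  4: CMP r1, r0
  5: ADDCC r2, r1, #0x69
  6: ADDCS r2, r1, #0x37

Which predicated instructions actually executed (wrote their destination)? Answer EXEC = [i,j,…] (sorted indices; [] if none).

EXEC = [2,3,5]

[0] flags=0010 → (cmp)
[1] flags=0010 LS?F → skip
[2] flags=0010 VC?T → r1=0x8b
[3] flags=0010 NE?T → r1=0x59
[4] flags=1001 → (cmp)
[5] flags=1001 CC?T → r2=0xc2
[6] flags=1001 CS?F → skip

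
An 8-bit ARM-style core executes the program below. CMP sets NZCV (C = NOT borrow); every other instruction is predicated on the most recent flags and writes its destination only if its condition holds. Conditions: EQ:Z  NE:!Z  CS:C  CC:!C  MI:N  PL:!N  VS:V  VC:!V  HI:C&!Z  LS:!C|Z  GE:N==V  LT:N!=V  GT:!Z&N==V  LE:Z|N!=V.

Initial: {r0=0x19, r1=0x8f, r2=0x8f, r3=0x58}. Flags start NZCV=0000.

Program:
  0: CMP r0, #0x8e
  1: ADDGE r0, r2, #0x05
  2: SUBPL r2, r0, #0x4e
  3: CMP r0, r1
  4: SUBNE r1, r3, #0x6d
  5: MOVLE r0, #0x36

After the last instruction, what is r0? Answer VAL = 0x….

VAL = 0x94

[0] flags=1001 → (cmp)
[1] flags=1001 GE?T → r0=0x94
[2] flags=1001 PL?F → skip
[3] flags=0010 → (cmp)
[4] flags=0010 NE?T → r1=0xeb
[5] flags=0010 LE?F → skip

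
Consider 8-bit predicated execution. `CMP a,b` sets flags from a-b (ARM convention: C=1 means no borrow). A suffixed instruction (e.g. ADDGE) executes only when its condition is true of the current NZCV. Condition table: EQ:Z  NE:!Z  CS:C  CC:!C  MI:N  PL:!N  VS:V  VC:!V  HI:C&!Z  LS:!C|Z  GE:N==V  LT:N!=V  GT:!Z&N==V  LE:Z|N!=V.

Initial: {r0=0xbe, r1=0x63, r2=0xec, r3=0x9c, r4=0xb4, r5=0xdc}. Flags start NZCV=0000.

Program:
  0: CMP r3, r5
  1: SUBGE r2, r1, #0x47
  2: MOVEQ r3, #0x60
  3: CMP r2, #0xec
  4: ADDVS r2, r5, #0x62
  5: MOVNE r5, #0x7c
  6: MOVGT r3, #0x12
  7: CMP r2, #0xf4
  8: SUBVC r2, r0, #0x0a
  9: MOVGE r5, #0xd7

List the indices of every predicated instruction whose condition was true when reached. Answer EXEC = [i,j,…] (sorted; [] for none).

EXEC = [8]

[0] flags=1000 → (cmp)
[1] flags=1000 GE?F → skip
[2] flags=1000 EQ?F → skip
[3] flags=0110 → (cmp)
[4] flags=0110 VS?F → skip
[5] flags=0110 NE?F → skip
[6] flags=0110 GT?F → skip
[7] flags=1000 → (cmp)
[8] flags=1000 VC?T → r2=0xb4
[9] flags=1000 GE?F → skip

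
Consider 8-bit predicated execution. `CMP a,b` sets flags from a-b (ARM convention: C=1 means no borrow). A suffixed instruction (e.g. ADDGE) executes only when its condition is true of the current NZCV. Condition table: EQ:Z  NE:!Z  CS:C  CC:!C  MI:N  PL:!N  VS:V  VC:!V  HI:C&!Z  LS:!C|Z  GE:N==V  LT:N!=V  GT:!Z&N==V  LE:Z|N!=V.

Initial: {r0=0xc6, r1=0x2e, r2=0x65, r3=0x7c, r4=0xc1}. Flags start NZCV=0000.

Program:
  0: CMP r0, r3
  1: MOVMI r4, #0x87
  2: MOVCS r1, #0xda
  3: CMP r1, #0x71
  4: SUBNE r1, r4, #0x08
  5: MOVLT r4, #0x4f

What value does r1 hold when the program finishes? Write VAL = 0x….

[0] flags=0011 → (cmp)
[1] flags=0011 MI?F → skip
[2] flags=0011 CS?T → r1=0xda
[3] flags=0011 → (cmp)
[4] flags=0011 NE?T → r1=0xb9
[5] flags=0011 LT?T → r4=0x4f

VAL = 0xb9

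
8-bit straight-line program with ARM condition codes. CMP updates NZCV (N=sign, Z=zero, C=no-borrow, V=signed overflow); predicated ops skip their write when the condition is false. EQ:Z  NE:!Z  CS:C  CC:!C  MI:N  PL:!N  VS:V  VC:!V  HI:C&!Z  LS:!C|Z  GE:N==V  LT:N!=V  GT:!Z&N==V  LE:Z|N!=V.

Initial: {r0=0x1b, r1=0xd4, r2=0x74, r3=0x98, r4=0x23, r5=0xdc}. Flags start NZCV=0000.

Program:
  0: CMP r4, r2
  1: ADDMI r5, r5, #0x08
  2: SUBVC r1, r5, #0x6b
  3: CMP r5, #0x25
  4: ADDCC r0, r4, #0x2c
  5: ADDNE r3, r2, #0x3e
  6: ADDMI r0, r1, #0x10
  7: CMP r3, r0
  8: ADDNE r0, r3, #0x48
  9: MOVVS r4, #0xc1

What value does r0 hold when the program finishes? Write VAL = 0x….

[0] flags=1000 → (cmp)
[1] flags=1000 MI?T → r5=0xe4
[2] flags=1000 VC?T → r1=0x79
[3] flags=1010 → (cmp)
[4] flags=1010 CC?F → skip
[5] flags=1010 NE?T → r3=0xb2
[6] flags=1010 MI?T → r0=0x89
[7] flags=0010 → (cmp)
[8] flags=0010 NE?T → r0=0xfa
[9] flags=0010 VS?F → skip

VAL = 0xfa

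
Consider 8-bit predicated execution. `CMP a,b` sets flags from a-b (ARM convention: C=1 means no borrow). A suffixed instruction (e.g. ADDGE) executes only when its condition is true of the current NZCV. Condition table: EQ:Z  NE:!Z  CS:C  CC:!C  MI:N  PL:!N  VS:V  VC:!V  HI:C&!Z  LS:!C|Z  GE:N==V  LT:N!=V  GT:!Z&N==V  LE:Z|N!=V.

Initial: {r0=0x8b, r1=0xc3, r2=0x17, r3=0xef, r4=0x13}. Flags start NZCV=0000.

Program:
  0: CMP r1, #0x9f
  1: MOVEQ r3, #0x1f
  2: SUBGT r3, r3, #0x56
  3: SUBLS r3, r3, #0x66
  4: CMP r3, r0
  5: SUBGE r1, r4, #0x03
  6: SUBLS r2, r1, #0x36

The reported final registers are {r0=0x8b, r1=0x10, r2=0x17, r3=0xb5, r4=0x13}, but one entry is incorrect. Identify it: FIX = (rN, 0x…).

FIX = (r3, 0x99)

0: ✓ CMP  NZCV=0010
1: · MOVEQ
2: ✓ SUBGT  r3←0x99
3: · SUBLS
4: ✓ CMP  NZCV=0010
5: ✓ SUBGE  r1←0x10
6: · SUBLS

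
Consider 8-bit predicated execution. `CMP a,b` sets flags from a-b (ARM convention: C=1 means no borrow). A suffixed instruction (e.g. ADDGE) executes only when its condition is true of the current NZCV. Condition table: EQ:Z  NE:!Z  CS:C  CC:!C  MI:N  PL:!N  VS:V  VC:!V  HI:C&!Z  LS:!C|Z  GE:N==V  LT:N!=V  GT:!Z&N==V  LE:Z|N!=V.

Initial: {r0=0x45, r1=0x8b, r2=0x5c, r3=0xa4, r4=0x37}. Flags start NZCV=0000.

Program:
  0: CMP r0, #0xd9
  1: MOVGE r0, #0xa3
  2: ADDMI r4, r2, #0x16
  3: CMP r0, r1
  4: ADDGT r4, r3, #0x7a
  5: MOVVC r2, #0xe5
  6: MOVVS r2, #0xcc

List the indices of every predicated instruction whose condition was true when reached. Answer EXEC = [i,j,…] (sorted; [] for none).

EXEC = [1,4,5]

[0] flags=0000 → (cmp)
[1] flags=0000 GE?T → r0=0xa3
[2] flags=0000 MI?F → skip
[3] flags=0010 → (cmp)
[4] flags=0010 GT?T → r4=0x1e
[5] flags=0010 VC?T → r2=0xe5
[6] flags=0010 VS?F → skip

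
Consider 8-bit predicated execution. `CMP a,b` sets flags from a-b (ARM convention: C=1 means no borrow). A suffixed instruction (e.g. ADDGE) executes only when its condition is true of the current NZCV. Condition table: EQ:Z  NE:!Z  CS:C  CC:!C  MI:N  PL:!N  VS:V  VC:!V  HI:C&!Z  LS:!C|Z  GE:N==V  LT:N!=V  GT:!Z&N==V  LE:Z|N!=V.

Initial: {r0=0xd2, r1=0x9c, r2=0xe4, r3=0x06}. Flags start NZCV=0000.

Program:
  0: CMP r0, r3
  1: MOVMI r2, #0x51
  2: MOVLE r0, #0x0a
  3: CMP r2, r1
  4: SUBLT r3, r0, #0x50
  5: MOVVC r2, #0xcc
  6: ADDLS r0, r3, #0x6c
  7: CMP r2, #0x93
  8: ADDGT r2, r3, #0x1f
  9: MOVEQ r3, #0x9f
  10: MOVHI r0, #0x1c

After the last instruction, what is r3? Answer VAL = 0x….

VAL = 0x06

[0] flags=1010 → (cmp)
[1] flags=1010 MI?T → r2=0x51
[2] flags=1010 LE?T → r0=0x0a
[3] flags=1001 → (cmp)
[4] flags=1001 LT?F → skip
[5] flags=1001 VC?F → skip
[6] flags=1001 LS?T → r0=0x72
[7] flags=1001 → (cmp)
[8] flags=1001 GT?T → r2=0x25
[9] flags=1001 EQ?F → skip
[10] flags=1001 HI?F → skip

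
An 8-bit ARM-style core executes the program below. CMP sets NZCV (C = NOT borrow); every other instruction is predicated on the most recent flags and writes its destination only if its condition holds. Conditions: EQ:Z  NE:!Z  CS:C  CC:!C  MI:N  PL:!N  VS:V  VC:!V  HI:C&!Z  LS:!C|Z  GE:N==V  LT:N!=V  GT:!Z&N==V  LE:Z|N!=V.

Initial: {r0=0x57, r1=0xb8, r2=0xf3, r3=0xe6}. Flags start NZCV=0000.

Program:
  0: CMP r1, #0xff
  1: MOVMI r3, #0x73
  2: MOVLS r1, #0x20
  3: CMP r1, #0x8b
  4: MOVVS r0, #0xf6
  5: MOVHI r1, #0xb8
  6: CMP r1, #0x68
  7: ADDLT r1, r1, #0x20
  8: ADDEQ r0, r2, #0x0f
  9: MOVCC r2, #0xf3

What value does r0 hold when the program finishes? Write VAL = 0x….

0: ✓ CMP  NZCV=1000
1: ✓ MOVMI  r3←0x73
2: ✓ MOVLS  r1←0x20
3: ✓ CMP  NZCV=1001
4: ✓ MOVVS  r0←0xf6
5: · MOVHI
6: ✓ CMP  NZCV=1000
7: ✓ ADDLT  r1←0x40
8: · ADDEQ
9: ✓ MOVCC  r2←0xf3

VAL = 0xf6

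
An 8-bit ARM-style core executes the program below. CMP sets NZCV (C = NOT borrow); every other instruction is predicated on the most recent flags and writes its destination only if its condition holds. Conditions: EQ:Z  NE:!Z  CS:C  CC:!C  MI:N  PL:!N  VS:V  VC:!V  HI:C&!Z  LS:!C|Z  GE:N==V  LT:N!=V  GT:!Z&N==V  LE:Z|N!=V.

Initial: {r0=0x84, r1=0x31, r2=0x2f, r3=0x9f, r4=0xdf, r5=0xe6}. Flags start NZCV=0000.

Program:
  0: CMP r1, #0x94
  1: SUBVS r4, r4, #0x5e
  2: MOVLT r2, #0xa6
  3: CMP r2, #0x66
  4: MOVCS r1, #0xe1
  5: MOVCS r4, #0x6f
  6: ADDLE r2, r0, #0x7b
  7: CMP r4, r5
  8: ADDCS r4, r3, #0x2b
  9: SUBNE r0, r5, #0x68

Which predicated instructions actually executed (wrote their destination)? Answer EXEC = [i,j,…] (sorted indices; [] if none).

[0] flags=1001 → (cmp)
[1] flags=1001 VS?T → r4=0x81
[2] flags=1001 LT?F → skip
[3] flags=1000 → (cmp)
[4] flags=1000 CS?F → skip
[5] flags=1000 CS?F → skip
[6] flags=1000 LE?T → r2=0xff
[7] flags=1000 → (cmp)
[8] flags=1000 CS?F → skip
[9] flags=1000 NE?T → r0=0x7e

EXEC = [1,6,9]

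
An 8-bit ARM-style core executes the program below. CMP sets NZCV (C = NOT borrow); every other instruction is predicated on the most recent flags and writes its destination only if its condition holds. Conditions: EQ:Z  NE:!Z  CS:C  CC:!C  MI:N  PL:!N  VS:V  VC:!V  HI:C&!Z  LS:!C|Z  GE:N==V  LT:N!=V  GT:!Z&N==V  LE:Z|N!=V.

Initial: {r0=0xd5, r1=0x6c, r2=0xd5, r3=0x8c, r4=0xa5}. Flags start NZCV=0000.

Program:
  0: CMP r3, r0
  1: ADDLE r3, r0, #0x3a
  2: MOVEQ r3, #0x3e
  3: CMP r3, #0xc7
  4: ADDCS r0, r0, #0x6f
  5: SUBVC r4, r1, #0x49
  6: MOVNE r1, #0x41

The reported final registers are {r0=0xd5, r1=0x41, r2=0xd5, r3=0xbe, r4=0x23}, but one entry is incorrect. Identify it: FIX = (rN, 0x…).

[0] flags=1000 → (cmp)
[1] flags=1000 LE?T → r3=0x0f
[2] flags=1000 EQ?F → skip
[3] flags=0000 → (cmp)
[4] flags=0000 CS?F → skip
[5] flags=0000 VC?T → r4=0x23
[6] flags=0000 NE?T → r1=0x41

FIX = (r3, 0x0f)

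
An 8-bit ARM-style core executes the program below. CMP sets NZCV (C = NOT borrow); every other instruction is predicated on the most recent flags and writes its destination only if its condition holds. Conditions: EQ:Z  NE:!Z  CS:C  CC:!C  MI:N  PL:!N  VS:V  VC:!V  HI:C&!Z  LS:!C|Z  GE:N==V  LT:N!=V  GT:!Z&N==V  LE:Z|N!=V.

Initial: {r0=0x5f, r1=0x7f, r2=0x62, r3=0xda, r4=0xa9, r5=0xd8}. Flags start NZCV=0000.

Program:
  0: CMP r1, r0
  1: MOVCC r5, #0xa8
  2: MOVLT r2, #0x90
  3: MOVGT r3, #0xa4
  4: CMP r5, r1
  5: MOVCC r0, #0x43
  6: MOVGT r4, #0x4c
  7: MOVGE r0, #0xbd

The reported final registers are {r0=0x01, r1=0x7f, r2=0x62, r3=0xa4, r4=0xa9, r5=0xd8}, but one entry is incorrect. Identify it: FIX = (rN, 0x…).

[0] flags=0010 → (cmp)
[1] flags=0010 CC?F → skip
[2] flags=0010 LT?F → skip
[3] flags=0010 GT?T → r3=0xa4
[4] flags=0011 → (cmp)
[5] flags=0011 CC?F → skip
[6] flags=0011 GT?F → skip
[7] flags=0011 GE?F → skip

FIX = (r0, 0x5f)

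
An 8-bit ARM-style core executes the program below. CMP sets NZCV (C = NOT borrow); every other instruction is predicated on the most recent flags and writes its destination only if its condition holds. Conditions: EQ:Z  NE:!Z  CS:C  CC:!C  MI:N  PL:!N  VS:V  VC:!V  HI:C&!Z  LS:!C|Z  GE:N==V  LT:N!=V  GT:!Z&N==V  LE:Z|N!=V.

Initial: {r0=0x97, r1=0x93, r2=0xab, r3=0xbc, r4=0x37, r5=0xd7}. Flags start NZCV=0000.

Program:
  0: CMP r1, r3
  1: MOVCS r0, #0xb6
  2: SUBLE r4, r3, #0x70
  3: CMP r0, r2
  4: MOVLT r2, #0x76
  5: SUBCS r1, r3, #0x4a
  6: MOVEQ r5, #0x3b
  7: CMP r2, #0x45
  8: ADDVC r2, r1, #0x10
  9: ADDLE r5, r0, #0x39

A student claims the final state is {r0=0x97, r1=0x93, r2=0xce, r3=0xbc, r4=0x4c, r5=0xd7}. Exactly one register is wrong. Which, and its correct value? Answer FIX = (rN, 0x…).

FIX = (r2, 0xa3)

0: ✓ CMP  NZCV=1000
1: · MOVCS
2: ✓ SUBLE  r4←0x4c
3: ✓ CMP  NZCV=1000
4: ✓ MOVLT  r2←0x76
5: · SUBCS
6: · MOVEQ
7: ✓ CMP  NZCV=0010
8: ✓ ADDVC  r2←0xa3
9: · ADDLE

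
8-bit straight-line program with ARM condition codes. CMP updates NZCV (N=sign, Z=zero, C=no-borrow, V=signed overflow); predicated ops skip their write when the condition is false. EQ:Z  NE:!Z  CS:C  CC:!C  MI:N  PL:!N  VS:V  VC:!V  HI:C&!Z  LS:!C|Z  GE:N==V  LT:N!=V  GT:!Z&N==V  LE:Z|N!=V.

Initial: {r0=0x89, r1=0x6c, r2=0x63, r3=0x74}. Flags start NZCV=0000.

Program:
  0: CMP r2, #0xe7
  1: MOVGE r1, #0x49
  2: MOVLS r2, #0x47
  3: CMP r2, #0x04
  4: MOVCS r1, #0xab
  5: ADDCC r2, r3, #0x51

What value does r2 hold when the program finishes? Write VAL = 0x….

0: ✓ CMP  NZCV=0000
1: ✓ MOVGE  r1←0x49
2: ✓ MOVLS  r2←0x47
3: ✓ CMP  NZCV=0010
4: ✓ MOVCS  r1←0xab
5: · ADDCC

VAL = 0x47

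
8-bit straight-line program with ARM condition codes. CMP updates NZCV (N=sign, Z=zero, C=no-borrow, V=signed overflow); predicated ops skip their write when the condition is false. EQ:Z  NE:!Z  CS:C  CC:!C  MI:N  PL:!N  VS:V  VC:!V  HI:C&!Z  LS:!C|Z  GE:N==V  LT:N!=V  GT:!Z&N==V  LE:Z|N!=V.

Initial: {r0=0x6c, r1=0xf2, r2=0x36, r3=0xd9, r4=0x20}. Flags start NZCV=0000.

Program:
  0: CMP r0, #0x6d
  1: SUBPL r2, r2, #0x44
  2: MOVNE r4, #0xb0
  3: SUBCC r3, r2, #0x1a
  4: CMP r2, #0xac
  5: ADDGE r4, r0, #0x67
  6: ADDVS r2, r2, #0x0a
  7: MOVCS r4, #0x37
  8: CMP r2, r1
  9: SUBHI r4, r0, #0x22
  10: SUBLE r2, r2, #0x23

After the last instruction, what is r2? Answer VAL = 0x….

0: ✓ CMP  NZCV=1000
1: · SUBPL
2: ✓ MOVNE  r4←0xb0
3: ✓ SUBCC  r3←0x1c
4: ✓ CMP  NZCV=1001
5: ✓ ADDGE  r4←0xd3
6: ✓ ADDVS  r2←0x40
7: · MOVCS
8: ✓ CMP  NZCV=0000
9: · SUBHI
10: · SUBLE

VAL = 0x40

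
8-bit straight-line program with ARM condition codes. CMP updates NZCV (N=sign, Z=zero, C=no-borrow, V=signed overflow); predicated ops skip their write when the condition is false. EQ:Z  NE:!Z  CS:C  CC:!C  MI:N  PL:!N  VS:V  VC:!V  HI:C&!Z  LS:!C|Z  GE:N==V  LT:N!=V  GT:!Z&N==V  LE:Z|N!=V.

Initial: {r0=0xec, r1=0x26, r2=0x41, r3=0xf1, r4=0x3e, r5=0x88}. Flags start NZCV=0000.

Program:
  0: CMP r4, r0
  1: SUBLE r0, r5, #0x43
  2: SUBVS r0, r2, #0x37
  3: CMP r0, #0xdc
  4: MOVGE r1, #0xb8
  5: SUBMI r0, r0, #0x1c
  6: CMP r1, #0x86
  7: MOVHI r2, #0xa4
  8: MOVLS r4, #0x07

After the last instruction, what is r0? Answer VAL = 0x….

VAL = 0xec

[0] flags=0000 → (cmp)
[1] flags=0000 LE?F → skip
[2] flags=0000 VS?F → skip
[3] flags=0010 → (cmp)
[4] flags=0010 GE?T → r1=0xb8
[5] flags=0010 MI?F → skip
[6] flags=0010 → (cmp)
[7] flags=0010 HI?T → r2=0xa4
[8] flags=0010 LS?F → skip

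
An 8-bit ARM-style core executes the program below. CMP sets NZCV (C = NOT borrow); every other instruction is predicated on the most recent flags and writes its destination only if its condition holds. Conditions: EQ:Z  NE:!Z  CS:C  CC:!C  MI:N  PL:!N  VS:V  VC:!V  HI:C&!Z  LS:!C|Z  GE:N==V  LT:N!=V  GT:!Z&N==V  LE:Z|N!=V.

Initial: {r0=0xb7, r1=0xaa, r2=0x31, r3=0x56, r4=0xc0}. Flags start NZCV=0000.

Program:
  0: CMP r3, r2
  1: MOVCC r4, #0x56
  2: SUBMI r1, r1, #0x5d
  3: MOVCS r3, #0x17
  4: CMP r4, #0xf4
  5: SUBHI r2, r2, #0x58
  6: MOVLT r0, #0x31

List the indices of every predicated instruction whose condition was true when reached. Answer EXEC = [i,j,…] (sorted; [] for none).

0: ✓ CMP  NZCV=0010
1: · MOVCC
2: · SUBMI
3: ✓ MOVCS  r3←0x17
4: ✓ CMP  NZCV=1000
5: · SUBHI
6: ✓ MOVLT  r0←0x31

EXEC = [3,6]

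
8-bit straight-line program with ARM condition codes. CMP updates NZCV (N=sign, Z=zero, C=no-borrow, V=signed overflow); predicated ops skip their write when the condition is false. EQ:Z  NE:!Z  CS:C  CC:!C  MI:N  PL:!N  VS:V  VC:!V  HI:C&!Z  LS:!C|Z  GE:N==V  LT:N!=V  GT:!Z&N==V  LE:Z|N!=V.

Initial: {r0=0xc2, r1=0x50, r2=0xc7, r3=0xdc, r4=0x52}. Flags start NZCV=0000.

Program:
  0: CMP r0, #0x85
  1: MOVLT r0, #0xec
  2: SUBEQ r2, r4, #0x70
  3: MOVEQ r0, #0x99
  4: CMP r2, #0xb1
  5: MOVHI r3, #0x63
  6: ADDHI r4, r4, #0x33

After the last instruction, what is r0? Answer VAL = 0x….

[0] flags=0010 → (cmp)
[1] flags=0010 LT?F → skip
[2] flags=0010 EQ?F → skip
[3] flags=0010 EQ?F → skip
[4] flags=0010 → (cmp)
[5] flags=0010 HI?T → r3=0x63
[6] flags=0010 HI?T → r4=0x85

VAL = 0xc2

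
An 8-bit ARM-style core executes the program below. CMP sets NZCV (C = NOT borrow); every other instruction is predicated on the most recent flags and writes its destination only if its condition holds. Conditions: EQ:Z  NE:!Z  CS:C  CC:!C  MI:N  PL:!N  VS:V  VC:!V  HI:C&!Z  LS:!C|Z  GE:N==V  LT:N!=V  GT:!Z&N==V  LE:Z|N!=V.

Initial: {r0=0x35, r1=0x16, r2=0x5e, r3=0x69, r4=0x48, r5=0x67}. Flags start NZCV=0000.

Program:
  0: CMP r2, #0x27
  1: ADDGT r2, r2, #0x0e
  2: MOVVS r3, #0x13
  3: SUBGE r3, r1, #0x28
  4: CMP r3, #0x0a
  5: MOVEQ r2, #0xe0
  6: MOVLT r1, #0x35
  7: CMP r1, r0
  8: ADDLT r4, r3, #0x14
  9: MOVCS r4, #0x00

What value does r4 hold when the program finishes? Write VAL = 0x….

[0] flags=0010 → (cmp)
[1] flags=0010 GT?T → r2=0x6c
[2] flags=0010 VS?F → skip
[3] flags=0010 GE?T → r3=0xee
[4] flags=1010 → (cmp)
[5] flags=1010 EQ?F → skip
[6] flags=1010 LT?T → r1=0x35
[7] flags=0110 → (cmp)
[8] flags=0110 LT?F → skip
[9] flags=0110 CS?T → r4=0x00

VAL = 0x00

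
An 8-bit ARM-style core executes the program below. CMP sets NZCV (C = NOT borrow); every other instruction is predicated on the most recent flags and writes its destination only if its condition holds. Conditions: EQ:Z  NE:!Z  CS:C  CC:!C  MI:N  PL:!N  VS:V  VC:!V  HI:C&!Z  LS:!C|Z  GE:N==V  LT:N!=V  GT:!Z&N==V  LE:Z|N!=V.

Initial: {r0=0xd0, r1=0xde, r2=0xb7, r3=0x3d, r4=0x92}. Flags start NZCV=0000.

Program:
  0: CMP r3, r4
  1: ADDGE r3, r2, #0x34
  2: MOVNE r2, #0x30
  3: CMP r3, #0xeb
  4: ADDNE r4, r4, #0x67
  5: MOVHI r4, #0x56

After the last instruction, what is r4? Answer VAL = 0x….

0: ✓ CMP  NZCV=1001
1: ✓ ADDGE  r3←0xeb
2: ✓ MOVNE  r2←0x30
3: ✓ CMP  NZCV=0110
4: · ADDNE
5: · MOVHI

VAL = 0x92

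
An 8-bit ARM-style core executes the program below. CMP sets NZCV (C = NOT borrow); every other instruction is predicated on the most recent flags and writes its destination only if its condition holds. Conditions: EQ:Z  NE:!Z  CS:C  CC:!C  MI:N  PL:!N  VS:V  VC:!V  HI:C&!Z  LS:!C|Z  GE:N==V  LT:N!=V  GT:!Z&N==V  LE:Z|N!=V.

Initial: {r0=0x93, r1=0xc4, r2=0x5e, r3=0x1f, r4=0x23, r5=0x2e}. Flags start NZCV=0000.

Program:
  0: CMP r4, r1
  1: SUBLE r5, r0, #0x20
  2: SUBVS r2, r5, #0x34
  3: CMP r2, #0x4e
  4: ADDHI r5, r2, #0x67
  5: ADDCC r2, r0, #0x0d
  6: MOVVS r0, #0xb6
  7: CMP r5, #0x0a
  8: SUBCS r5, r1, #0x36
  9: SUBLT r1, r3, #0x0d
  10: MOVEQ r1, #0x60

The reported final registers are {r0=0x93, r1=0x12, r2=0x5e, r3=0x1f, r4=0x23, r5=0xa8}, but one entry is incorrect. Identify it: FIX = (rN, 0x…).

[0] flags=0000 → (cmp)
[1] flags=0000 LE?F → skip
[2] flags=0000 VS?F → skip
[3] flags=0010 → (cmp)
[4] flags=0010 HI?T → r5=0xc5
[5] flags=0010 CC?F → skip
[6] flags=0010 VS?F → skip
[7] flags=1010 → (cmp)
[8] flags=1010 CS?T → r5=0x8e
[9] flags=1010 LT?T → r1=0x12
[10] flags=1010 EQ?F → skip

FIX = (r5, 0x8e)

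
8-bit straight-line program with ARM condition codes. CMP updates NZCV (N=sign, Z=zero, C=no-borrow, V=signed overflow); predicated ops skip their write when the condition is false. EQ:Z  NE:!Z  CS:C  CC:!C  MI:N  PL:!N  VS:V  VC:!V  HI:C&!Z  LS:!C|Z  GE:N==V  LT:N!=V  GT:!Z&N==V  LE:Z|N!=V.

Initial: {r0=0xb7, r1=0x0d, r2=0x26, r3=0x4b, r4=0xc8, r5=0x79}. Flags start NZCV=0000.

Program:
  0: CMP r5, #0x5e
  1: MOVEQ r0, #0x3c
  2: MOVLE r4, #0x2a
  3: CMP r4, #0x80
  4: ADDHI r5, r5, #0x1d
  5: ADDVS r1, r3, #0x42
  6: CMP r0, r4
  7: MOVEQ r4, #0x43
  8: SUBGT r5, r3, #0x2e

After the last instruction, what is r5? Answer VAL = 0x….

0: ✓ CMP  NZCV=0010
1: · MOVEQ
2: · MOVLE
3: ✓ CMP  NZCV=0010
4: ✓ ADDHI  r5←0x96
5: · ADDVS
6: ✓ CMP  NZCV=1000
7: · MOVEQ
8: · SUBGT

VAL = 0x96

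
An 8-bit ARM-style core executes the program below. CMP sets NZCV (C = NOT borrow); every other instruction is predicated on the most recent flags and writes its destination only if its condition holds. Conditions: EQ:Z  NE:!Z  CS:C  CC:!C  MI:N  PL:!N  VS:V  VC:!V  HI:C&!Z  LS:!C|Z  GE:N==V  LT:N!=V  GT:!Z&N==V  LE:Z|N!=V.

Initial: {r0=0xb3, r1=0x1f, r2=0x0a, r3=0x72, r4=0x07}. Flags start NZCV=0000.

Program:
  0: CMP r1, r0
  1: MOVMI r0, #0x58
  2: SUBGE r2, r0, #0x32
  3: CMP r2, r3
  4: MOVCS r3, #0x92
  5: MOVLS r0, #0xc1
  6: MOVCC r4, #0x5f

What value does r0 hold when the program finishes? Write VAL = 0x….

VAL = 0xb3

[0] flags=0000 → (cmp)
[1] flags=0000 MI?F → skip
[2] flags=0000 GE?T → r2=0x81
[3] flags=0011 → (cmp)
[4] flags=0011 CS?T → r3=0x92
[5] flags=0011 LS?F → skip
[6] flags=0011 CC?F → skip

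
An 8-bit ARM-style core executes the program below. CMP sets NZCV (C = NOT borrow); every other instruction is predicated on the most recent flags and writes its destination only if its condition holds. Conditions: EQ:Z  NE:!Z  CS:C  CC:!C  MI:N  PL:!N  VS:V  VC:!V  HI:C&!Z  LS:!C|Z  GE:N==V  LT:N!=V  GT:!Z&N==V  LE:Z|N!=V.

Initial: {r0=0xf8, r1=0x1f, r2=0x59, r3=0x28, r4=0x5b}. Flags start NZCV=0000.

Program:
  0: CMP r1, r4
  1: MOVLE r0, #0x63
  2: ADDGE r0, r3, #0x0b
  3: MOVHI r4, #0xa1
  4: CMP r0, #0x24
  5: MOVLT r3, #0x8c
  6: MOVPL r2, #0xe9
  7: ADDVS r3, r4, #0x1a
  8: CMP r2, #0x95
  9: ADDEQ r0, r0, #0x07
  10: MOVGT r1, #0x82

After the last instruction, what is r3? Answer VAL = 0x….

[0] flags=1000 → (cmp)
[1] flags=1000 LE?T → r0=0x63
[2] flags=1000 GE?F → skip
[3] flags=1000 HI?F → skip
[4] flags=0010 → (cmp)
[5] flags=0010 LT?F → skip
[6] flags=0010 PL?T → r2=0xe9
[7] flags=0010 VS?F → skip
[8] flags=0010 → (cmp)
[9] flags=0010 EQ?F → skip
[10] flags=0010 GT?T → r1=0x82

VAL = 0x28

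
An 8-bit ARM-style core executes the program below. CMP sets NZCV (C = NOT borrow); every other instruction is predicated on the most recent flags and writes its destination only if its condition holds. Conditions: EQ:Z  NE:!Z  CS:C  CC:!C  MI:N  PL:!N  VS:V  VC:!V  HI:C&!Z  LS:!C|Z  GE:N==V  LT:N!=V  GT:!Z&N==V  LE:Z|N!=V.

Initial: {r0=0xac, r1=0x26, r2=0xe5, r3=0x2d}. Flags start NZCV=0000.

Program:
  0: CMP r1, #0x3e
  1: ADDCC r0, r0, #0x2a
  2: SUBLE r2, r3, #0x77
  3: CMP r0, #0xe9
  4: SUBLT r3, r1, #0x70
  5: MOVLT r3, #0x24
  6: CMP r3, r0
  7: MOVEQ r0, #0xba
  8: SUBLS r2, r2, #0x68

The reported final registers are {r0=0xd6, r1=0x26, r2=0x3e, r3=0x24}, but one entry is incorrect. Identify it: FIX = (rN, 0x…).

0: ✓ CMP  NZCV=1000
1: ✓ ADDCC  r0←0xd6
2: ✓ SUBLE  r2←0xb6
3: ✓ CMP  NZCV=1000
4: ✓ SUBLT  r3←0xb6
5: ✓ MOVLT  r3←0x24
6: ✓ CMP  NZCV=0000
7: · MOVEQ
8: ✓ SUBLS  r2←0x4e

FIX = (r2, 0x4e)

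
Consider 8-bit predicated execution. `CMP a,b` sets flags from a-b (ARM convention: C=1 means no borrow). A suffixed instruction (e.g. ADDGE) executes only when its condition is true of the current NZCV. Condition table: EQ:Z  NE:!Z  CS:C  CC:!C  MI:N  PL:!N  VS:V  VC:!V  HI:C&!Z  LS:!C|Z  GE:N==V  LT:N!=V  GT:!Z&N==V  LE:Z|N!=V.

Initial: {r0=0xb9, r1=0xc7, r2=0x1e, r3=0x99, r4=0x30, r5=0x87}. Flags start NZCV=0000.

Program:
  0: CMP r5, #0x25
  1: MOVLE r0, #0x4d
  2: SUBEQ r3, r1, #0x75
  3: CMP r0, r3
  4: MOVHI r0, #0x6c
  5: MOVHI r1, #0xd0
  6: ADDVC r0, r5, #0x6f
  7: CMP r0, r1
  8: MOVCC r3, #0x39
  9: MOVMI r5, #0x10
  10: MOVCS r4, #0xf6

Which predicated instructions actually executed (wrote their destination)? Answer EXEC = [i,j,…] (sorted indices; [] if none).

EXEC = [1,8,9]

0: ✓ CMP  NZCV=0011
1: ✓ MOVLE  r0←0x4d
2: · SUBEQ
3: ✓ CMP  NZCV=1001
4: · MOVHI
5: · MOVHI
6: · ADDVC
7: ✓ CMP  NZCV=1001
8: ✓ MOVCC  r3←0x39
9: ✓ MOVMI  r5←0x10
10: · MOVCS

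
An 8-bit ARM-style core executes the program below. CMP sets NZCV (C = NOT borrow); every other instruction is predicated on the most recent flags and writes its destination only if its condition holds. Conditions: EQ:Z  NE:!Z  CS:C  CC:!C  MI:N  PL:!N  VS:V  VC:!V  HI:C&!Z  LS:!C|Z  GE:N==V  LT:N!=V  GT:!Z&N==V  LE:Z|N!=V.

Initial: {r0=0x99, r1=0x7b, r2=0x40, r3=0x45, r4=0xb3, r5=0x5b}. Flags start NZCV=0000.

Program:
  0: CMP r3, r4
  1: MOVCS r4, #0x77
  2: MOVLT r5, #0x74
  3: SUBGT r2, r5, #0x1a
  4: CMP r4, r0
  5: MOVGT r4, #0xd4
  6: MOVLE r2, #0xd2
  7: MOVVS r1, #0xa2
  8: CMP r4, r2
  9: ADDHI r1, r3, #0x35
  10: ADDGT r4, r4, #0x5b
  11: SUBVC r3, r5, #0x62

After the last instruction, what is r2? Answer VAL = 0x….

0: ✓ CMP  NZCV=1001
1: · MOVCS
2: · MOVLT
3: ✓ SUBGT  r2←0x41
4: ✓ CMP  NZCV=0010
5: ✓ MOVGT  r4←0xd4
6: · MOVLE
7: · MOVVS
8: ✓ CMP  NZCV=1010
9: ✓ ADDHI  r1←0x7a
10: · ADDGT
11: ✓ SUBVC  r3←0xf9

VAL = 0x41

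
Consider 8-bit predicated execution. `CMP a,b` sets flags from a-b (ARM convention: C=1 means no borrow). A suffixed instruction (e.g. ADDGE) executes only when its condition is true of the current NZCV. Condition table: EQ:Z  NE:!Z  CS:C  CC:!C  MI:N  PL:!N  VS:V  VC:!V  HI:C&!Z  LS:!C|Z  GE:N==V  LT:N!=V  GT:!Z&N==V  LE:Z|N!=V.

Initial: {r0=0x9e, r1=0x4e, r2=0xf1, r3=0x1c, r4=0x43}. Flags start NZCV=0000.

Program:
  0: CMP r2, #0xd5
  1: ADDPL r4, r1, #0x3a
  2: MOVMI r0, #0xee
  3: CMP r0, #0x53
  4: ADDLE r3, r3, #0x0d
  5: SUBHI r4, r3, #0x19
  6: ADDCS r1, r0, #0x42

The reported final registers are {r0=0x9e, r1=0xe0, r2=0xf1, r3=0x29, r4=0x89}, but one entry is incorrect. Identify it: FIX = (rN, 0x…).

FIX = (r4, 0x10)

[0] flags=0010 → (cmp)
[1] flags=0010 PL?T → r4=0x88
[2] flags=0010 MI?F → skip
[3] flags=0011 → (cmp)
[4] flags=0011 LE?T → r3=0x29
[5] flags=0011 HI?T → r4=0x10
[6] flags=0011 CS?T → r1=0xe0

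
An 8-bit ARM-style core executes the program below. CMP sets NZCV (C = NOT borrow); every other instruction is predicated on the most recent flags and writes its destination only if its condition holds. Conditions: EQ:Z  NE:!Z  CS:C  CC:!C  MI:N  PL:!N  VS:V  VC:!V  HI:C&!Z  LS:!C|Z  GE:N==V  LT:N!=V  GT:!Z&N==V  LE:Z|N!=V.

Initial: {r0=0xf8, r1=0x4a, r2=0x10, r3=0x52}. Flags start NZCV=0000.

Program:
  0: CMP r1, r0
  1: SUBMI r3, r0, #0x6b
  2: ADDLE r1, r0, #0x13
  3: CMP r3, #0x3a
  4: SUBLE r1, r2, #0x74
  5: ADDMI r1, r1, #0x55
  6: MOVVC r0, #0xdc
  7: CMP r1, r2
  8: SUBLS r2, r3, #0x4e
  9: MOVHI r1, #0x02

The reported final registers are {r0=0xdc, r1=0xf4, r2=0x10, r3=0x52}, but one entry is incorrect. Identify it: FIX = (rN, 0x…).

FIX = (r1, 0x02)

[0] flags=0000 → (cmp)
[1] flags=0000 MI?F → skip
[2] flags=0000 LE?F → skip
[3] flags=0010 → (cmp)
[4] flags=0010 LE?F → skip
[5] flags=0010 MI?F → skip
[6] flags=0010 VC?T → r0=0xdc
[7] flags=0010 → (cmp)
[8] flags=0010 LS?F → skip
[9] flags=0010 HI?T → r1=0x02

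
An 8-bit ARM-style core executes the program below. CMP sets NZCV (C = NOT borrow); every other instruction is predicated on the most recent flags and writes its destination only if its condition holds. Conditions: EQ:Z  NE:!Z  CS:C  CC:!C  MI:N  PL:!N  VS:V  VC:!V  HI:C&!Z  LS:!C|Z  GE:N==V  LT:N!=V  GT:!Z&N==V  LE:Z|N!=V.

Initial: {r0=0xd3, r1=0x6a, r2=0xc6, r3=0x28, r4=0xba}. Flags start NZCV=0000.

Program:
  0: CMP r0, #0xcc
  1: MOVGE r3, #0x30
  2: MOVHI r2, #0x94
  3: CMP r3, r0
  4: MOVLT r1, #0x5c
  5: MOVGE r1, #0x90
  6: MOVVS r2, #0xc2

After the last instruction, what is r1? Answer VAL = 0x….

[0] flags=0010 → (cmp)
[1] flags=0010 GE?T → r3=0x30
[2] flags=0010 HI?T → r2=0x94
[3] flags=0000 → (cmp)
[4] flags=0000 LT?F → skip
[5] flags=0000 GE?T → r1=0x90
[6] flags=0000 VS?F → skip

VAL = 0x90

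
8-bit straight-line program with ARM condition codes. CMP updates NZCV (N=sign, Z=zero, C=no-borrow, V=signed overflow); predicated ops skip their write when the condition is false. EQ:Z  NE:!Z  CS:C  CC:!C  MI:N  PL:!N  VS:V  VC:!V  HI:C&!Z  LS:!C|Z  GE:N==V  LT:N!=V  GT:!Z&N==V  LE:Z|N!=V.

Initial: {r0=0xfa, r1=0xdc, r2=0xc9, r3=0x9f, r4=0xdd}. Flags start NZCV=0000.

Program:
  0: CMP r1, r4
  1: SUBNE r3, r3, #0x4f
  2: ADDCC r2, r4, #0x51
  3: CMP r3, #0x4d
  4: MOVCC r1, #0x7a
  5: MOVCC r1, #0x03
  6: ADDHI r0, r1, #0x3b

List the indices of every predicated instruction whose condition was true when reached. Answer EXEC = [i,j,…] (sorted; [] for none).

0: ✓ CMP  NZCV=1000
1: ✓ SUBNE  r3←0x50
2: ✓ ADDCC  r2←0x2e
3: ✓ CMP  NZCV=0010
4: · MOVCC
5: · MOVCC
6: ✓ ADDHI  r0←0x17

EXEC = [1,2,6]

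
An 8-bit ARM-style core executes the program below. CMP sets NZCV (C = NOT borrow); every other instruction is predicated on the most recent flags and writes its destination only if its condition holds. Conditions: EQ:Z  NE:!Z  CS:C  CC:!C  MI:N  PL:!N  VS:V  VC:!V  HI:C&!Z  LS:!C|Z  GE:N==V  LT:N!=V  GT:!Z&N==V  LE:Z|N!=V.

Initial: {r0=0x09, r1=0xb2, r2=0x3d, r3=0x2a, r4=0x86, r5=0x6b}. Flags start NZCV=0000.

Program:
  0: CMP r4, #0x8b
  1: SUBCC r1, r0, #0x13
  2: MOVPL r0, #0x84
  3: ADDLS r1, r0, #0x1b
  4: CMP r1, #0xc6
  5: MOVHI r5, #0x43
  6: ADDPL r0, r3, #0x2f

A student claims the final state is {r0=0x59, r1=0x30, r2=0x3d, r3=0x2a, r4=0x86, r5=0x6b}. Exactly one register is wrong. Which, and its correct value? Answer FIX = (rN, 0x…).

FIX = (r1, 0x24)

[0] flags=1000 → (cmp)
[1] flags=1000 CC?T → r1=0xf6
[2] flags=1000 PL?F → skip
[3] flags=1000 LS?T → r1=0x24
[4] flags=0000 → (cmp)
[5] flags=0000 HI?F → skip
[6] flags=0000 PL?T → r0=0x59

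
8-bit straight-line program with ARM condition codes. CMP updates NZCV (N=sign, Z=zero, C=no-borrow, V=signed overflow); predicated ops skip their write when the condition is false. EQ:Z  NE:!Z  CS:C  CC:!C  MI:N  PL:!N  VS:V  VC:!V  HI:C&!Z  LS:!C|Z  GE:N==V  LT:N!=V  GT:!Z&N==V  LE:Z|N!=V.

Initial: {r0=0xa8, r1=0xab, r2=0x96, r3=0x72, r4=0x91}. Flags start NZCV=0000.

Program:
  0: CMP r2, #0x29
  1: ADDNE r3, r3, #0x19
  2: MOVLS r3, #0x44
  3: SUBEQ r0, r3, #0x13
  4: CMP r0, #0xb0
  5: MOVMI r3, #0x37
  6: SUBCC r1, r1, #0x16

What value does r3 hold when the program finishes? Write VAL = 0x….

VAL = 0x37

0: ✓ CMP  NZCV=0011
1: ✓ ADDNE  r3←0x8b
2: · MOVLS
3: · SUBEQ
4: ✓ CMP  NZCV=1000
5: ✓ MOVMI  r3←0x37
6: ✓ SUBCC  r1←0x95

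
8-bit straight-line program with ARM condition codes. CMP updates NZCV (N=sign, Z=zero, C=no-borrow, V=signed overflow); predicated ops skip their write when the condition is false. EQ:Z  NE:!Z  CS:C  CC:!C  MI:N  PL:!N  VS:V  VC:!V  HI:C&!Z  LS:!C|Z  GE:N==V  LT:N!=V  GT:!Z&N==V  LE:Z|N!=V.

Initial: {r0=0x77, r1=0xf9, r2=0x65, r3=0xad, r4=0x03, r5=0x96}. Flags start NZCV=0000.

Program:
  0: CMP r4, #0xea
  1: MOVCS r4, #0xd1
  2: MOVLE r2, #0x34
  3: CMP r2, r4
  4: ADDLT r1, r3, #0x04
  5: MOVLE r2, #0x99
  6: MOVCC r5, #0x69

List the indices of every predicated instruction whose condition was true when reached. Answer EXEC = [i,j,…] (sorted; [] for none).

EXEC = []

[0] flags=0000 → (cmp)
[1] flags=0000 CS?F → skip
[2] flags=0000 LE?F → skip
[3] flags=0010 → (cmp)
[4] flags=0010 LT?F → skip
[5] flags=0010 LE?F → skip
[6] flags=0010 CC?F → skip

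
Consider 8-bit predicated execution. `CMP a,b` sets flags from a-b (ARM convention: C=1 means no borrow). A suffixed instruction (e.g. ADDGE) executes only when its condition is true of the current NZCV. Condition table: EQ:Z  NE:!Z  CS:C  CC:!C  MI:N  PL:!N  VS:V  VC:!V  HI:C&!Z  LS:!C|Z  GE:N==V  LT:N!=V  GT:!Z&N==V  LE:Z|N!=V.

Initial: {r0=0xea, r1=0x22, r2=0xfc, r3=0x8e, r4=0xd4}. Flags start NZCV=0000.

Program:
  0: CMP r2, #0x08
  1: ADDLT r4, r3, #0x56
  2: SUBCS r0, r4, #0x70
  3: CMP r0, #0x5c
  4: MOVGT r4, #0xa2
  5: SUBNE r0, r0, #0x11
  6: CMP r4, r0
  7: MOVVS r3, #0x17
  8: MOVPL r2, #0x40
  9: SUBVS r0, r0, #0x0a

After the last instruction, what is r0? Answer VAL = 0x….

0: ✓ CMP  NZCV=1010
1: ✓ ADDLT  r4←0xe4
2: ✓ SUBCS  r0←0x74
3: ✓ CMP  NZCV=0010
4: ✓ MOVGT  r4←0xa2
5: ✓ SUBNE  r0←0x63
6: ✓ CMP  NZCV=0011
7: ✓ MOVVS  r3←0x17
8: ✓ MOVPL  r2←0x40
9: ✓ SUBVS  r0←0x59

VAL = 0x59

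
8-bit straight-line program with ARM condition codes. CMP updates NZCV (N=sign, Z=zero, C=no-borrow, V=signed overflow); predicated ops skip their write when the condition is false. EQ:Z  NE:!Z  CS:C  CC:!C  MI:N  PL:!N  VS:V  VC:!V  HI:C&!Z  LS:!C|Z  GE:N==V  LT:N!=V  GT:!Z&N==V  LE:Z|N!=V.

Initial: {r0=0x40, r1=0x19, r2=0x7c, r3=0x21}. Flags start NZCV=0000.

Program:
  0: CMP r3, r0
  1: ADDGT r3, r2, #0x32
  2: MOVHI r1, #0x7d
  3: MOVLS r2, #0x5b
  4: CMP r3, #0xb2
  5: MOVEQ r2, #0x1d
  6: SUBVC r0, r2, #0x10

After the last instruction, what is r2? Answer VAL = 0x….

[0] flags=1000 → (cmp)
[1] flags=1000 GT?F → skip
[2] flags=1000 HI?F → skip
[3] flags=1000 LS?T → r2=0x5b
[4] flags=0000 → (cmp)
[5] flags=0000 EQ?F → skip
[6] flags=0000 VC?T → r0=0x4b

VAL = 0x5b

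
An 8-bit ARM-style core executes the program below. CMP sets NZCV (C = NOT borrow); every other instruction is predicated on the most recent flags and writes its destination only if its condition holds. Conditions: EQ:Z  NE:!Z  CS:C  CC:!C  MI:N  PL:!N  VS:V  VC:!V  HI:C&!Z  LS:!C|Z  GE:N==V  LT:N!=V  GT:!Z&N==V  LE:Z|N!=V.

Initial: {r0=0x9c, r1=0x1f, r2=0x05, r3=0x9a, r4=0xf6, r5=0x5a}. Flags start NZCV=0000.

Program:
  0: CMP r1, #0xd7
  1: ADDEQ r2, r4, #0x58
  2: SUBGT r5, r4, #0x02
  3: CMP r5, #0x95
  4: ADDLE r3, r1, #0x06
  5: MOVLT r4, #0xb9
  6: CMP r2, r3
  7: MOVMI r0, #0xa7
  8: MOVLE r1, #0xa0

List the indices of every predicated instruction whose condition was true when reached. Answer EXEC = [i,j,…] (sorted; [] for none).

0: ✓ CMP  NZCV=0000
1: · ADDEQ
2: ✓ SUBGT  r5←0xf4
3: ✓ CMP  NZCV=0010
4: · ADDLE
5: · MOVLT
6: ✓ CMP  NZCV=0000
7: · MOVMI
8: · MOVLE

EXEC = [2]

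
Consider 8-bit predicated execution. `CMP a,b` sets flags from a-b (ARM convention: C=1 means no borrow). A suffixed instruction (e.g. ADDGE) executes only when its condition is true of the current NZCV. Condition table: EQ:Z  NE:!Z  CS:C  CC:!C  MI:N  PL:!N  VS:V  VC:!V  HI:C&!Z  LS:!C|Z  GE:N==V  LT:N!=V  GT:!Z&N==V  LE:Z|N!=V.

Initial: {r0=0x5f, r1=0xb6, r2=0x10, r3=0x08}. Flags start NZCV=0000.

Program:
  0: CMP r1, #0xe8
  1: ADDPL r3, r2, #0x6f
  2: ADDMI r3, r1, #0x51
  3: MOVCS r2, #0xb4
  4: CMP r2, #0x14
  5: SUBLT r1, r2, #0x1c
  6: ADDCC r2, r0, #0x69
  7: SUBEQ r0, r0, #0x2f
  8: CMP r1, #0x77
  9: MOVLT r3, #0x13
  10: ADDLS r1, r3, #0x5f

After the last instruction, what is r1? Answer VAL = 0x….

VAL = 0xf4

[0] flags=1000 → (cmp)
[1] flags=1000 PL?F → skip
[2] flags=1000 MI?T → r3=0x07
[3] flags=1000 CS?F → skip
[4] flags=1000 → (cmp)
[5] flags=1000 LT?T → r1=0xf4
[6] flags=1000 CC?T → r2=0xc8
[7] flags=1000 EQ?F → skip
[8] flags=0011 → (cmp)
[9] flags=0011 LT?T → r3=0x13
[10] flags=0011 LS?F → skip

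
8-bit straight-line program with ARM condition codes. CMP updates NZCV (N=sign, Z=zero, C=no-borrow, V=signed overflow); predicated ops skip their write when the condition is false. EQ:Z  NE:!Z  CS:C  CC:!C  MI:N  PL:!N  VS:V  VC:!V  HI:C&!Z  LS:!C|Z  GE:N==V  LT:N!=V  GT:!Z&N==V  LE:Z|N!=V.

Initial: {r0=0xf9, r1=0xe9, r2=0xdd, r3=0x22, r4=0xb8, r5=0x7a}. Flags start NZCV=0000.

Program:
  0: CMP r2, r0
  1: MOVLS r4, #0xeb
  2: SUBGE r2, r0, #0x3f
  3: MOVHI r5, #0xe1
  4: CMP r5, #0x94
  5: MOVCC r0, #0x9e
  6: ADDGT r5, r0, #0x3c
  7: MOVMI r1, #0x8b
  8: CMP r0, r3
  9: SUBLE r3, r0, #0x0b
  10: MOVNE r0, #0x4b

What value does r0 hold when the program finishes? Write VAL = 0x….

0: ✓ CMP  NZCV=1000
1: ✓ MOVLS  r4←0xeb
2: · SUBGE
3: · MOVHI
4: ✓ CMP  NZCV=1001
5: ✓ MOVCC  r0←0x9e
6: ✓ ADDGT  r5←0xda
7: ✓ MOVMI  r1←0x8b
8: ✓ CMP  NZCV=0011
9: ✓ SUBLE  r3←0x93
10: ✓ MOVNE  r0←0x4b

VAL = 0x4b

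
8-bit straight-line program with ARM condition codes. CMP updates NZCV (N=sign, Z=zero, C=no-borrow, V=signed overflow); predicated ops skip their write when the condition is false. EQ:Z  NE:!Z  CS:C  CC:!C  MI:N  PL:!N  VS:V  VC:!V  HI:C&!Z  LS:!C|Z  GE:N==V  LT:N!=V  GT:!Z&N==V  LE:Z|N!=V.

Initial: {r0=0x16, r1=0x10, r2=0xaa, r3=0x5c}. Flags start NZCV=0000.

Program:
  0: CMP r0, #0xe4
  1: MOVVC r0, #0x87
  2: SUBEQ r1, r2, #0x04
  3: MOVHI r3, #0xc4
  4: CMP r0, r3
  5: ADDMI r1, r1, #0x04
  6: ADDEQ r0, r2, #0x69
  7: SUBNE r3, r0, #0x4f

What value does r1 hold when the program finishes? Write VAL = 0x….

0: ✓ CMP  NZCV=0000
1: ✓ MOVVC  r0←0x87
2: · SUBEQ
3: · MOVHI
4: ✓ CMP  NZCV=0011
5: · ADDMI
6: · ADDEQ
7: ✓ SUBNE  r3←0x38

VAL = 0x10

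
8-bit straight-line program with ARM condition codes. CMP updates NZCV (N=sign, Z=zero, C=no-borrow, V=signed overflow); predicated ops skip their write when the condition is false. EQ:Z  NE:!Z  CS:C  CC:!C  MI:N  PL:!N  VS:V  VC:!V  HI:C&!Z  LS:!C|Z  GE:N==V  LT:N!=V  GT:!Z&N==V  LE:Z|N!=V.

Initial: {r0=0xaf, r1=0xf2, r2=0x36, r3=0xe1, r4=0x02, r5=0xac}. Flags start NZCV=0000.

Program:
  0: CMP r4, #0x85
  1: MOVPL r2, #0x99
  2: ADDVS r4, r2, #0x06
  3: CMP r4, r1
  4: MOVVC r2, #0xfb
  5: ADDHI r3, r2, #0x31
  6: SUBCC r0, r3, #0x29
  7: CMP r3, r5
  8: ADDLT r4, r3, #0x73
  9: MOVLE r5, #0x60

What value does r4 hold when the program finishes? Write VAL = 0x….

VAL = 0x02

[0] flags=0000 → (cmp)
[1] flags=0000 PL?T → r2=0x99
[2] flags=0000 VS?F → skip
[3] flags=0000 → (cmp)
[4] flags=0000 VC?T → r2=0xfb
[5] flags=0000 HI?F → skip
[6] flags=0000 CC?T → r0=0xb8
[7] flags=0010 → (cmp)
[8] flags=0010 LT?F → skip
[9] flags=0010 LE?F → skip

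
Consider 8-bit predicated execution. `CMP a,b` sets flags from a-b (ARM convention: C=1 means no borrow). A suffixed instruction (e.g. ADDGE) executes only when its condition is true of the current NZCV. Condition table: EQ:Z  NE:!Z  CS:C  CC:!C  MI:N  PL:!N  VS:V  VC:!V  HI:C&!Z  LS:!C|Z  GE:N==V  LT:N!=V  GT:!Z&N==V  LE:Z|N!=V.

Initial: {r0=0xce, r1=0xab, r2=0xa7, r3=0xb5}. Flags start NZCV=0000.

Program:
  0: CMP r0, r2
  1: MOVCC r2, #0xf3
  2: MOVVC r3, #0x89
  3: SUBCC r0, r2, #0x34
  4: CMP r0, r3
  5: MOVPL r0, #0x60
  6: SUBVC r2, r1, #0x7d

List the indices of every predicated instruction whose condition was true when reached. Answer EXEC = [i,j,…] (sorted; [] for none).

EXEC = [2,5,6]

[0] flags=0010 → (cmp)
[1] flags=0010 CC?F → skip
[2] flags=0010 VC?T → r3=0x89
[3] flags=0010 CC?F → skip
[4] flags=0010 → (cmp)
[5] flags=0010 PL?T → r0=0x60
[6] flags=0010 VC?T → r2=0x2e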